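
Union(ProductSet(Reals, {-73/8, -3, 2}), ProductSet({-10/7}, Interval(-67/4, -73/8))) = Union(ProductSet({-10/7}, Interval(-67/4, -73/8)), ProductSet(Reals, {-73/8, -3, 2}))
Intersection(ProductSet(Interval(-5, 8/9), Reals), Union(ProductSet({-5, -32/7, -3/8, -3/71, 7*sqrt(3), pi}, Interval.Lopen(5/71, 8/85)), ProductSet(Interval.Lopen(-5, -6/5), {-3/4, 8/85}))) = Union(ProductSet({-5, -32/7, -3/8, -3/71}, Interval.Lopen(5/71, 8/85)), ProductSet(Interval.Lopen(-5, -6/5), {-3/4, 8/85}))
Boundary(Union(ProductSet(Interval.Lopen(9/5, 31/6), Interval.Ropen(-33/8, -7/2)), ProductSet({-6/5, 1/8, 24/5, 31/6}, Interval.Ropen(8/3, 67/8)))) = Union(ProductSet({9/5, 31/6}, Interval(-33/8, -7/2)), ProductSet({-6/5, 1/8, 24/5, 31/6}, Interval(8/3, 67/8)), ProductSet(Interval(9/5, 31/6), {-33/8, -7/2}))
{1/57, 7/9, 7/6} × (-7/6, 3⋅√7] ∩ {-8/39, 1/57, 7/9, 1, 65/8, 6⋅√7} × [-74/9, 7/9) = {1/57, 7/9} × (-7/6, 7/9)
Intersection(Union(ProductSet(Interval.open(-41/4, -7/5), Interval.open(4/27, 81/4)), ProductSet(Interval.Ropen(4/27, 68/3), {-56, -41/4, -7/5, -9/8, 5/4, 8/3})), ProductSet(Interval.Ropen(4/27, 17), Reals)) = ProductSet(Interval.Ropen(4/27, 17), {-56, -41/4, -7/5, -9/8, 5/4, 8/3})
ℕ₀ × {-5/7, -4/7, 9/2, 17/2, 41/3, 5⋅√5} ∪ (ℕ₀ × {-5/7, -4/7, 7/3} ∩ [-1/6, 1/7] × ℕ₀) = ℕ₀ × {-5/7, -4/7, 9/2, 17/2, 41/3, 5⋅√5}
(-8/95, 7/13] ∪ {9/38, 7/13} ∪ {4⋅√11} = (-8/95, 7/13] ∪ {4⋅√11}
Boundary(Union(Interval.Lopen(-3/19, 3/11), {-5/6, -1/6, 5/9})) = {-5/6, -1/6, -3/19, 3/11, 5/9}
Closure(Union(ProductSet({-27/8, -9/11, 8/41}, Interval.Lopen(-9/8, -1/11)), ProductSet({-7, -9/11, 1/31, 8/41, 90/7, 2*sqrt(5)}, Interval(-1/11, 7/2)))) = Union(ProductSet({-27/8, -9/11, 8/41}, Interval(-9/8, -1/11)), ProductSet({-7, -9/11, 1/31, 8/41, 90/7, 2*sqrt(5)}, Interval(-1/11, 7/2)))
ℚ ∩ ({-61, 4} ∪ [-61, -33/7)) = {4} ∪ (ℚ ∩ [-61, -33/7))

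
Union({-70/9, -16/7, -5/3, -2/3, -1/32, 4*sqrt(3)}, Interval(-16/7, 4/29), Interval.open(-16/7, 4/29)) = Union({-70/9, 4*sqrt(3)}, Interval(-16/7, 4/29))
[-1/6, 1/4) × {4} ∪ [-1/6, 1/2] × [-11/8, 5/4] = ([-1/6, 1/4) × {4}) ∪ ([-1/6, 1/2] × [-11/8, 5/4])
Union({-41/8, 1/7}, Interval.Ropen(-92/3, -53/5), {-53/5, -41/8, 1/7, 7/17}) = Union({-41/8, 1/7, 7/17}, Interval(-92/3, -53/5))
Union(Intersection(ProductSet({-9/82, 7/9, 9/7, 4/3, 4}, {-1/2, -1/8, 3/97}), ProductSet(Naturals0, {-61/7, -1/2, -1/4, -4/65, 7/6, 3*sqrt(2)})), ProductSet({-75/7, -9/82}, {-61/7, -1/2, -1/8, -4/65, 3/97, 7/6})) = Union(ProductSet({4}, {-1/2}), ProductSet({-75/7, -9/82}, {-61/7, -1/2, -1/8, -4/65, 3/97, 7/6}))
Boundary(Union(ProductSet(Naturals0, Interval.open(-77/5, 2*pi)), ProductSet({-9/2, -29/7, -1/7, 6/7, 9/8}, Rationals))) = Union(ProductSet({-9/2, -29/7, -1/7, 6/7, 9/8}, Reals), ProductSet(Naturals0, Interval(-77/5, 2*pi)))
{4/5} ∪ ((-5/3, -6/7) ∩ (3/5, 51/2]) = {4/5}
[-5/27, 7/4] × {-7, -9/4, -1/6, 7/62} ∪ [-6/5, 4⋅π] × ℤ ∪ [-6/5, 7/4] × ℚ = ([-6/5, 7/4] × ℚ) ∪ ([-6/5, 4⋅π] × ℤ)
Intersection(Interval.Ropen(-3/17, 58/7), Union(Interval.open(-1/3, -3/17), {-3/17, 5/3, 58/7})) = {-3/17, 5/3}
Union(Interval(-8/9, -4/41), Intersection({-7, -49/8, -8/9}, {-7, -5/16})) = Union({-7}, Interval(-8/9, -4/41))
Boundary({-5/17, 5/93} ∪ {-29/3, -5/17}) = {-29/3, -5/17, 5/93}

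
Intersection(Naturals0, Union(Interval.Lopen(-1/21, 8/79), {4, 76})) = Union({4, 76}, Range(0, 1, 1))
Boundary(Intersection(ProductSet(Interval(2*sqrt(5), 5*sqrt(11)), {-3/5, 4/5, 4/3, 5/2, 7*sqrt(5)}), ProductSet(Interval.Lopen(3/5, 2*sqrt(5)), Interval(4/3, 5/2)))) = ProductSet({2*sqrt(5)}, {4/3, 5/2})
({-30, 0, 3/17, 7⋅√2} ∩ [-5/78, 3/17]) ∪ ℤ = ℤ ∪ {3/17}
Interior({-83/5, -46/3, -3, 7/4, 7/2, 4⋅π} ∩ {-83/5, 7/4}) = ∅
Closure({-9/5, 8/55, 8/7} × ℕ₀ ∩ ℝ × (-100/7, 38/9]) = {-9/5, 8/55, 8/7} × {0, 1, …, 4}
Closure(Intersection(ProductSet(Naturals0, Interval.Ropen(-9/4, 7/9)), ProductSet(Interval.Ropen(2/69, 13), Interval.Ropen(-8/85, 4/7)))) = ProductSet(Range(1, 13, 1), Interval(-8/85, 4/7))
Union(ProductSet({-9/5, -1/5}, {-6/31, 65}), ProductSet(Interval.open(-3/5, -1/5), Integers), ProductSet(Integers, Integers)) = Union(ProductSet({-9/5, -1/5}, {-6/31, 65}), ProductSet(Union(Integers, Interval.open(-3/5, -1/5)), Integers))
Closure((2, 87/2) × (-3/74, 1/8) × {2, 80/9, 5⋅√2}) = (({2, 87/2} × [-3/74, 1/8]) ∪ ([2, 87/2] × {-3/74, 1/8}) ∪ ((2, 87/2) × (-3/74, 1/8))) × {2, 80/9, 5⋅√2}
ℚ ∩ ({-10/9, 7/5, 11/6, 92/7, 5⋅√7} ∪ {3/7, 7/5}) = {-10/9, 3/7, 7/5, 11/6, 92/7}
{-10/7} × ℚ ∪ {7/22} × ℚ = {-10/7, 7/22} × ℚ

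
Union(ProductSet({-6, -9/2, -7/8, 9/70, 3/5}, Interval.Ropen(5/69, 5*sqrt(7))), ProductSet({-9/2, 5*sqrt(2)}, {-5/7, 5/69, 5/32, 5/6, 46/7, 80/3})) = Union(ProductSet({-9/2, 5*sqrt(2)}, {-5/7, 5/69, 5/32, 5/6, 46/7, 80/3}), ProductSet({-6, -9/2, -7/8, 9/70, 3/5}, Interval.Ropen(5/69, 5*sqrt(7))))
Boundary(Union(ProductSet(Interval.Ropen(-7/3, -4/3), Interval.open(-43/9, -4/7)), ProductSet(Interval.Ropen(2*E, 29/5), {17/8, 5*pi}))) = Union(ProductSet({-7/3, -4/3}, Interval(-43/9, -4/7)), ProductSet(Interval(-7/3, -4/3), {-43/9, -4/7}), ProductSet(Interval(2*E, 29/5), {17/8, 5*pi}))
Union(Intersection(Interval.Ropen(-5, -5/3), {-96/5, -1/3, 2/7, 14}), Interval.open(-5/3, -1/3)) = Interval.open(-5/3, -1/3)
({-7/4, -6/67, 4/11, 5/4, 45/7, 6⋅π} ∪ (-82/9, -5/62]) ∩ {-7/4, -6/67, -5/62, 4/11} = {-7/4, -6/67, -5/62, 4/11}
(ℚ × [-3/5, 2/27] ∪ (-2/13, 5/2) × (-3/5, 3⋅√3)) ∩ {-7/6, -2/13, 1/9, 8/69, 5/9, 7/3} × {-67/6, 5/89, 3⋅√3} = {-7/6, -2/13, 1/9, 8/69, 5/9, 7/3} × {5/89}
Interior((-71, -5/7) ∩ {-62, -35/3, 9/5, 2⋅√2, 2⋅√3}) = ∅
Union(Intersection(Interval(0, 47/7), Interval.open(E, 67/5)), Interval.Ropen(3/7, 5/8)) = Union(Interval.Ropen(3/7, 5/8), Interval.Lopen(E, 47/7))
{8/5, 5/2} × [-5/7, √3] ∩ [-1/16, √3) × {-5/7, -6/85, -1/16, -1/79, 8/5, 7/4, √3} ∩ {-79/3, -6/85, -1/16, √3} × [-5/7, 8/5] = ∅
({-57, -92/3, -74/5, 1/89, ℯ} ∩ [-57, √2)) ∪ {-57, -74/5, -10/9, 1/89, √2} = {-57, -92/3, -74/5, -10/9, 1/89, √2}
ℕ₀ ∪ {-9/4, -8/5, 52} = {-9/4, -8/5} ∪ ℕ₀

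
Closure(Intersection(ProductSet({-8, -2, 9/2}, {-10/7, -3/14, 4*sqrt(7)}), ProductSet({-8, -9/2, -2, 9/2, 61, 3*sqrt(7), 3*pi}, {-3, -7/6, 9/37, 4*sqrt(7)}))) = ProductSet({-8, -2, 9/2}, {4*sqrt(7)})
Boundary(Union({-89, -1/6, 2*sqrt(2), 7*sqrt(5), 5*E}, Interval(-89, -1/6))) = {-89, -1/6, 2*sqrt(2), 7*sqrt(5), 5*E}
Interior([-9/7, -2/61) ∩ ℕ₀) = ∅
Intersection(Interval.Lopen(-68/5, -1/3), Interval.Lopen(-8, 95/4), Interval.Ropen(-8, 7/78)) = Interval.Lopen(-8, -1/3)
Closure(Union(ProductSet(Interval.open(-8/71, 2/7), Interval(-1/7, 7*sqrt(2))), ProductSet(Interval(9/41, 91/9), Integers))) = Union(ProductSet(Interval(-8/71, 2/7), Interval(-1/7, 7*sqrt(2))), ProductSet(Interval(9/41, 91/9), Integers))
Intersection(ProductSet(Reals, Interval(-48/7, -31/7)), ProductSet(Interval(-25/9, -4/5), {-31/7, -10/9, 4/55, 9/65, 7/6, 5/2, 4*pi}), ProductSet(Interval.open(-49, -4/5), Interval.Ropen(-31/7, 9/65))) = ProductSet(Interval.Ropen(-25/9, -4/5), {-31/7})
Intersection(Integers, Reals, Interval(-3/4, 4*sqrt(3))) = Range(0, 7, 1)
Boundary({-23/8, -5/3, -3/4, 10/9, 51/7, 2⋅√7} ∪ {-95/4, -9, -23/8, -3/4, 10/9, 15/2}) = {-95/4, -9, -23/8, -5/3, -3/4, 10/9, 51/7, 15/2, 2⋅√7}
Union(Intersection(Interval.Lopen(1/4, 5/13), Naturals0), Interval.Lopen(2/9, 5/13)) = Interval.Lopen(2/9, 5/13)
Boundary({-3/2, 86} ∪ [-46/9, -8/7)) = {-46/9, -8/7, 86}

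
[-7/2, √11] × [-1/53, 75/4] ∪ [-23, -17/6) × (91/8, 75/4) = ([-23, -17/6) × (91/8, 75/4)) ∪ ([-7/2, √11] × [-1/53, 75/4])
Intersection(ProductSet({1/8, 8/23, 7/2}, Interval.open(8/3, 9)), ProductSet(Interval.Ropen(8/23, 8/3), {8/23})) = EmptySet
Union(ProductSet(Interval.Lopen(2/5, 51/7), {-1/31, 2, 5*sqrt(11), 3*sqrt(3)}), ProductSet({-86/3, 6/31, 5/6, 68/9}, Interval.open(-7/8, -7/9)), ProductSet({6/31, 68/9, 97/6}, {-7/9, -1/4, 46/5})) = Union(ProductSet({6/31, 68/9, 97/6}, {-7/9, -1/4, 46/5}), ProductSet({-86/3, 6/31, 5/6, 68/9}, Interval.open(-7/8, -7/9)), ProductSet(Interval.Lopen(2/5, 51/7), {-1/31, 2, 5*sqrt(11), 3*sqrt(3)}))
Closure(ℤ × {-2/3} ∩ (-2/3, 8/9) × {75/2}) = ∅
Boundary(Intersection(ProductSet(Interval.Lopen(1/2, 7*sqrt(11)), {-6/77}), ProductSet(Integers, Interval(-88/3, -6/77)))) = ProductSet(Range(1, 24, 1), {-6/77})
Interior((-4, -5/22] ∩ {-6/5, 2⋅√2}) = ∅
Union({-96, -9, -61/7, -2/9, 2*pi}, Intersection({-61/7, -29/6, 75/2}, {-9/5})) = {-96, -9, -61/7, -2/9, 2*pi}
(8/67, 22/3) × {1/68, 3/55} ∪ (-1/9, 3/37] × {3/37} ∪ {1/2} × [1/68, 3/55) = ({1/2} × [1/68, 3/55)) ∪ ((-1/9, 3/37] × {3/37}) ∪ ((8/67, 22/3) × {1/68, 3/55})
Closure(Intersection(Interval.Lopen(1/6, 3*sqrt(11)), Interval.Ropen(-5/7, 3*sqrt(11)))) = Interval(1/6, 3*sqrt(11))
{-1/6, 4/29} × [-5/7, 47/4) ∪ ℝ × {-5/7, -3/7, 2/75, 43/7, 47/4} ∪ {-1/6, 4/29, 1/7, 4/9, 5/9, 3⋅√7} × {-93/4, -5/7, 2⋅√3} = (ℝ × {-5/7, -3/7, 2/75, 43/7, 47/4}) ∪ ({-1/6, 4/29} × [-5/7, 47/4)) ∪ ({-1/6, 4/29, 1/7, 4/9, 5/9, 3⋅√7} × {-93/4, -5/7, 2⋅√3})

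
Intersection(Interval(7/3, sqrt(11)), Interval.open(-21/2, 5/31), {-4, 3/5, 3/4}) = EmptySet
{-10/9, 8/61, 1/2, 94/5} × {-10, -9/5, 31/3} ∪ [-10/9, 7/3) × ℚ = ([-10/9, 7/3) × ℚ) ∪ ({-10/9, 8/61, 1/2, 94/5} × {-10, -9/5, 31/3})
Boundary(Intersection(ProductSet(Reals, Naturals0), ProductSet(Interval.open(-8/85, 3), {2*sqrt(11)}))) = EmptySet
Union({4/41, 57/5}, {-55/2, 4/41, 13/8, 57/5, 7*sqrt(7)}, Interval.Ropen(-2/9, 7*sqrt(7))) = Union({-55/2}, Interval(-2/9, 7*sqrt(7)))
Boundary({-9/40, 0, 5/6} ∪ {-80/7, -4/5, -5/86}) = {-80/7, -4/5, -9/40, -5/86, 0, 5/6}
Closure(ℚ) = ℝ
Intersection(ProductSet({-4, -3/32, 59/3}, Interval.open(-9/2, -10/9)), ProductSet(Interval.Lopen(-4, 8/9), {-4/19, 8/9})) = EmptySet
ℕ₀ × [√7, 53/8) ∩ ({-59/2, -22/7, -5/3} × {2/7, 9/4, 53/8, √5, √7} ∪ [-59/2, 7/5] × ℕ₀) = {0, 1} × {3, 4, 5, 6}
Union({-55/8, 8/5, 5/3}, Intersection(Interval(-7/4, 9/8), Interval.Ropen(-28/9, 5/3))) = Union({-55/8, 8/5, 5/3}, Interval(-7/4, 9/8))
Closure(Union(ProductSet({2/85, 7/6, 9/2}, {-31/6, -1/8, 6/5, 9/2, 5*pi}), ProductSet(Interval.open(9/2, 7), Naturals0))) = Union(ProductSet({2/85, 7/6, 9/2}, {-31/6, -1/8, 6/5, 9/2, 5*pi}), ProductSet(Interval(9/2, 7), Naturals0))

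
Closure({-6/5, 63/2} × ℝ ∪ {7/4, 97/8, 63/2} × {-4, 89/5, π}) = ({-6/5, 63/2} × ℝ) ∪ ({7/4, 97/8, 63/2} × {-4, 89/5, π})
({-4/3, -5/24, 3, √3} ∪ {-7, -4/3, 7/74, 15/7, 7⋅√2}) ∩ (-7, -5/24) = {-4/3}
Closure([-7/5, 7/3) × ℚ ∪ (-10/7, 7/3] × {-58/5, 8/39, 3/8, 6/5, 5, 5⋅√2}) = ([-7/5, 7/3] × ℝ) ∪ ([-10/7, 7/3] × {-58/5, 8/39, 3/8, 6/5, 5, 5⋅√2})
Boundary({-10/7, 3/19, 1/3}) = {-10/7, 3/19, 1/3}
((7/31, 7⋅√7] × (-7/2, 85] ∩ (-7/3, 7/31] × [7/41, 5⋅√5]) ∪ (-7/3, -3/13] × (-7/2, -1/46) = (-7/3, -3/13] × (-7/2, -1/46)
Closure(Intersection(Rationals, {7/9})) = {7/9}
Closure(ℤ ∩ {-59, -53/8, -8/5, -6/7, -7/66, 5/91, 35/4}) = {-59}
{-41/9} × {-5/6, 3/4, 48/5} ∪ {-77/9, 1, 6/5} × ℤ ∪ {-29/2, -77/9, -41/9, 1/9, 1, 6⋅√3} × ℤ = ({-41/9} × {-5/6, 3/4, 48/5}) ∪ ({-29/2, -77/9, -41/9, 1/9, 1, 6/5, 6⋅√3} × ℤ)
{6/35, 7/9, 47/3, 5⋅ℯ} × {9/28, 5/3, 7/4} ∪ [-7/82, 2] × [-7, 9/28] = ([-7/82, 2] × [-7, 9/28]) ∪ ({6/35, 7/9, 47/3, 5⋅ℯ} × {9/28, 5/3, 7/4})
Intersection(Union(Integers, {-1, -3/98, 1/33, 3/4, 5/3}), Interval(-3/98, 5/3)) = Union({-3/98, 1/33, 3/4, 5/3}, Range(0, 2, 1))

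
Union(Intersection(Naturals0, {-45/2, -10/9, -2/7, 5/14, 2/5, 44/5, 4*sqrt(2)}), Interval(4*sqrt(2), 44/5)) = Interval(4*sqrt(2), 44/5)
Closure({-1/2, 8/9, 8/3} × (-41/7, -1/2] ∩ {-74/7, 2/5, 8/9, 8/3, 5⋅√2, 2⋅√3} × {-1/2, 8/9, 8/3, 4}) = {8/9, 8/3} × {-1/2}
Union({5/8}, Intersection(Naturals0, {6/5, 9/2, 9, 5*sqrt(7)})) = {5/8, 9}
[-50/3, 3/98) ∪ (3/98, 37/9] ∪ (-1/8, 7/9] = [-50/3, 37/9]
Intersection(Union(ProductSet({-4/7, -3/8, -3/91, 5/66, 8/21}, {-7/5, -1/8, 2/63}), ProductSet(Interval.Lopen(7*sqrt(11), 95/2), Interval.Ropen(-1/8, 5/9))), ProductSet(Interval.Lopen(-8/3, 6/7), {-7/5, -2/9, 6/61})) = ProductSet({-4/7, -3/8, -3/91, 5/66, 8/21}, {-7/5})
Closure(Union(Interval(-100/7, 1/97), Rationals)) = Union(Interval(-oo, oo), Rationals)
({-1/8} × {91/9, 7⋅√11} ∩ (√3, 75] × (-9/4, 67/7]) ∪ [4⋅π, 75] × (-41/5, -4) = [4⋅π, 75] × (-41/5, -4)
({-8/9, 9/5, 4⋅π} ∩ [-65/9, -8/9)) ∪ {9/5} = {9/5}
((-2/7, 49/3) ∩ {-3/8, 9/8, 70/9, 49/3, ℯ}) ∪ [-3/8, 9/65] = [-3/8, 9/65] ∪ {9/8, 70/9, ℯ}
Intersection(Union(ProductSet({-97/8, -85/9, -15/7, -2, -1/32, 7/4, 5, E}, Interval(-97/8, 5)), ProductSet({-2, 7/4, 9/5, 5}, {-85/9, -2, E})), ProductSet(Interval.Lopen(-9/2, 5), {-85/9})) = ProductSet({-15/7, -2, -1/32, 7/4, 9/5, 5, E}, {-85/9})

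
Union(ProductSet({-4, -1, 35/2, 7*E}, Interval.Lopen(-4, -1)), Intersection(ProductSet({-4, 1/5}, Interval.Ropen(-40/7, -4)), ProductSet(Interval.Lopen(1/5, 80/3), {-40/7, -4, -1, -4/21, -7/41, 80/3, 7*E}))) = ProductSet({-4, -1, 35/2, 7*E}, Interval.Lopen(-4, -1))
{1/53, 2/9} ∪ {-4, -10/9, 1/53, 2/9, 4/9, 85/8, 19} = {-4, -10/9, 1/53, 2/9, 4/9, 85/8, 19}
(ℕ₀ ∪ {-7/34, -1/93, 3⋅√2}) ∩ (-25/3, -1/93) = {-7/34}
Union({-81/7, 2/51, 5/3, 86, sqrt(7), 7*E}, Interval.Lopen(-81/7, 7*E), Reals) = Interval(-oo, oo)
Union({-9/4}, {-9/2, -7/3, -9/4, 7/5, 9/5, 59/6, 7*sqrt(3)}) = {-9/2, -7/3, -9/4, 7/5, 9/5, 59/6, 7*sqrt(3)}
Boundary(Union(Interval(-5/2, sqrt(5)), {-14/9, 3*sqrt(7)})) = {-5/2, sqrt(5), 3*sqrt(7)}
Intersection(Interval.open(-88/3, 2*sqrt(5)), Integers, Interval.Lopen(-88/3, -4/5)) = Range(-29, 0, 1)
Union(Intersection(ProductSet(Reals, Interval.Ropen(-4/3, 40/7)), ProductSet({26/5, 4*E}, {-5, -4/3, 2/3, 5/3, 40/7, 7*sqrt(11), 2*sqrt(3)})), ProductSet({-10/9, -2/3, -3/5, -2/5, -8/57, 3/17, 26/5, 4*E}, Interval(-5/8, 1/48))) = Union(ProductSet({26/5, 4*E}, {-4/3, 2/3, 5/3, 2*sqrt(3)}), ProductSet({-10/9, -2/3, -3/5, -2/5, -8/57, 3/17, 26/5, 4*E}, Interval(-5/8, 1/48)))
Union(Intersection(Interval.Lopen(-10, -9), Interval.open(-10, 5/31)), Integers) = Union(Integers, Interval(-10, -9))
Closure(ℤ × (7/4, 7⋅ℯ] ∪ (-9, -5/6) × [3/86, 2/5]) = (ℤ × [7/4, 7⋅ℯ]) ∪ ([-9, -5/6] × [3/86, 2/5])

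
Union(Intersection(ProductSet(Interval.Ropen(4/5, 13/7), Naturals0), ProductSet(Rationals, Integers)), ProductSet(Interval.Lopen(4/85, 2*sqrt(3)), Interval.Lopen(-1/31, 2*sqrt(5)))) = Union(ProductSet(Intersection(Interval.Ropen(4/5, 13/7), Rationals), Naturals0), ProductSet(Interval.Lopen(4/85, 2*sqrt(3)), Interval.Lopen(-1/31, 2*sqrt(5))))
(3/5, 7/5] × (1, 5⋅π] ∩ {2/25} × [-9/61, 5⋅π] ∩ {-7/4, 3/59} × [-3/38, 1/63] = ∅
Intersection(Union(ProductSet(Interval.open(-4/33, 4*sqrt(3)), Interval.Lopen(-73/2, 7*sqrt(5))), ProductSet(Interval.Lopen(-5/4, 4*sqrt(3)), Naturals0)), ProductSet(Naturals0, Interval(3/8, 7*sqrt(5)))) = ProductSet(Range(0, 7, 1), Union(Interval(3/8, 7*sqrt(5)), Range(1, 16, 1)))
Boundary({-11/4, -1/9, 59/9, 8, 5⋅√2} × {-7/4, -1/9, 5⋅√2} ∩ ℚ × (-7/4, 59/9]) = {-11/4, -1/9, 59/9, 8} × {-1/9}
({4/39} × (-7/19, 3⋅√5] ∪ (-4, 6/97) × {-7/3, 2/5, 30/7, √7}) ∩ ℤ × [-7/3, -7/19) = {-3, -2, -1, 0} × {-7/3}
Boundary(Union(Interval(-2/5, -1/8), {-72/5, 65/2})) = {-72/5, -2/5, -1/8, 65/2}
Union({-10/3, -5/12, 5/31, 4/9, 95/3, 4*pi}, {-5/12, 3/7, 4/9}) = {-10/3, -5/12, 5/31, 3/7, 4/9, 95/3, 4*pi}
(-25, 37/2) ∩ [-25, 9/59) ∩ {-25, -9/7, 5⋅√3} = {-9/7}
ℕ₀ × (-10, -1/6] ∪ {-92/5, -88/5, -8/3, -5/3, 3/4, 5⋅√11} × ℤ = (ℕ₀ × (-10, -1/6]) ∪ ({-92/5, -88/5, -8/3, -5/3, 3/4, 5⋅√11} × ℤ)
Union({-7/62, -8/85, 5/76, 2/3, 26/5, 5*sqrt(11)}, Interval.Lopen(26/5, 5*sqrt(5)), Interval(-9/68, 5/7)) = Union({5*sqrt(11)}, Interval(-9/68, 5/7), Interval(26/5, 5*sqrt(5)))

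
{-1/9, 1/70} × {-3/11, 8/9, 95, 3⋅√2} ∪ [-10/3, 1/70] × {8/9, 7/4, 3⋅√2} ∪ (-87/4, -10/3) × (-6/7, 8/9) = ((-87/4, -10/3) × (-6/7, 8/9)) ∪ ({-1/9, 1/70} × {-3/11, 8/9, 95, 3⋅√2}) ∪ ([-10/3, 1/70] × {8/9, 7/4, 3⋅√2})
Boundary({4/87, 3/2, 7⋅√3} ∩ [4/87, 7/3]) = {4/87, 3/2}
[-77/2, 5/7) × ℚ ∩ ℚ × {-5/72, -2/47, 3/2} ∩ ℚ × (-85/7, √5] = (ℚ ∩ [-77/2, 5/7)) × {-5/72, -2/47, 3/2}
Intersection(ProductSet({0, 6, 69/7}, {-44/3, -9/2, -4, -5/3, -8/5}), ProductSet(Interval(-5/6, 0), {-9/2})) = ProductSet({0}, {-9/2})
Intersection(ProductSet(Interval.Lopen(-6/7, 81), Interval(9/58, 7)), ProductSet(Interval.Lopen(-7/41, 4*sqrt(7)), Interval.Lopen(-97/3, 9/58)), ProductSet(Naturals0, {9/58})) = ProductSet(Range(0, 11, 1), {9/58})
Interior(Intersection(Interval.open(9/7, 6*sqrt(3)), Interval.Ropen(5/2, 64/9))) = Interval.open(5/2, 64/9)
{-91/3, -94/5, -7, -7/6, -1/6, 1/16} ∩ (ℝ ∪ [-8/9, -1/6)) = {-91/3, -94/5, -7, -7/6, -1/6, 1/16}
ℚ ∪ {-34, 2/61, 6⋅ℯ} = ℚ ∪ {6⋅ℯ}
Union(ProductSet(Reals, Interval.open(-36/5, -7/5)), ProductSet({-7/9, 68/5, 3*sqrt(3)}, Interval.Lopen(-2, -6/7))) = Union(ProductSet({-7/9, 68/5, 3*sqrt(3)}, Interval.Lopen(-2, -6/7)), ProductSet(Reals, Interval.open(-36/5, -7/5)))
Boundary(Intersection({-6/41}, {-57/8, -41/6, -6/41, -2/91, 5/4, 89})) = {-6/41}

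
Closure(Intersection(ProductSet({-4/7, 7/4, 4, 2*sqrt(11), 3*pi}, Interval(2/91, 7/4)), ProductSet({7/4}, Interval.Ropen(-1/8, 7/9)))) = ProductSet({7/4}, Interval(2/91, 7/9))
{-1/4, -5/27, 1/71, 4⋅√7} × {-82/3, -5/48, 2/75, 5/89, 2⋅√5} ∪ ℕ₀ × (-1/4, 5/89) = (ℕ₀ × (-1/4, 5/89)) ∪ ({-1/4, -5/27, 1/71, 4⋅√7} × {-82/3, -5/48, 2/75, 5/89, 2⋅√5})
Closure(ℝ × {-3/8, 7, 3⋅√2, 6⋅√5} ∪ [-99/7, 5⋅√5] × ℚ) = ([-99/7, 5⋅√5] × ℝ) ∪ (ℝ × {-3/8, 7, 3⋅√2, 6⋅√5})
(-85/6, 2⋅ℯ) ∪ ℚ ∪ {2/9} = ℚ ∪ [-85/6, 2⋅ℯ)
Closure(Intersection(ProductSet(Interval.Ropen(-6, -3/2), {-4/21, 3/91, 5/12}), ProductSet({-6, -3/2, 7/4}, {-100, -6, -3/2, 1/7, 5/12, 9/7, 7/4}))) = ProductSet({-6}, {5/12})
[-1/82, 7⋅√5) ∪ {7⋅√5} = [-1/82, 7⋅√5]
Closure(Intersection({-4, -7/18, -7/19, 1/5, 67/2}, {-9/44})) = EmptySet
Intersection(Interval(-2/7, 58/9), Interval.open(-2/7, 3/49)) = Interval.open(-2/7, 3/49)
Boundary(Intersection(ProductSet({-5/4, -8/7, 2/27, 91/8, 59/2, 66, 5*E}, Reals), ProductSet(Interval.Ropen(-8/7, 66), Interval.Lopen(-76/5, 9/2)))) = ProductSet({-8/7, 2/27, 91/8, 59/2, 5*E}, Interval(-76/5, 9/2))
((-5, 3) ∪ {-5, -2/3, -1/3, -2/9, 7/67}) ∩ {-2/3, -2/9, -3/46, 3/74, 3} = {-2/3, -2/9, -3/46, 3/74}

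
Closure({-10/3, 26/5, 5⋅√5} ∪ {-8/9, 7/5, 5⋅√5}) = {-10/3, -8/9, 7/5, 26/5, 5⋅√5}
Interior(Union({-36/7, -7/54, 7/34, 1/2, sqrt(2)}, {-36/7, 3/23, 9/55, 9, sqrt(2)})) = EmptySet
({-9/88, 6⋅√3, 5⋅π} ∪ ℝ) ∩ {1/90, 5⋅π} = {1/90, 5⋅π}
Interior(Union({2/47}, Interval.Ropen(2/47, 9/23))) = Interval.open(2/47, 9/23)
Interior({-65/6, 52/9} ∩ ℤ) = ∅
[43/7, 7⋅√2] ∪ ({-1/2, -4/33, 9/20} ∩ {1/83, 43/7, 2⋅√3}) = [43/7, 7⋅√2]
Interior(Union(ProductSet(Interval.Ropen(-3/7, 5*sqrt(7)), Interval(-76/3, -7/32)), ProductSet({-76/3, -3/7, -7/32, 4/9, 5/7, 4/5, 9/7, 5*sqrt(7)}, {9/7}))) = ProductSet(Interval.open(-3/7, 5*sqrt(7)), Interval.open(-76/3, -7/32))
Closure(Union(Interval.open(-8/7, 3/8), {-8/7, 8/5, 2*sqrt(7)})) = Union({8/5, 2*sqrt(7)}, Interval(-8/7, 3/8))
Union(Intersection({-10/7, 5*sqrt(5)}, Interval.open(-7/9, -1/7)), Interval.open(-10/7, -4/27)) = Interval.open(-10/7, -4/27)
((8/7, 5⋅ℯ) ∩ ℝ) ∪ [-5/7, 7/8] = [-5/7, 7/8] ∪ (8/7, 5⋅ℯ)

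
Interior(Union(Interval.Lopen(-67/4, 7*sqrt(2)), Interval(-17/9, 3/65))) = Interval.open(-67/4, 7*sqrt(2))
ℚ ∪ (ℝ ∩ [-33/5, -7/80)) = ℚ ∪ [-33/5, -7/80]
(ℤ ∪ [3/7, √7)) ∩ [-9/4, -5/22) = {-2, -1}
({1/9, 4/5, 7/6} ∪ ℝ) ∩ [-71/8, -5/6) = [-71/8, -5/6)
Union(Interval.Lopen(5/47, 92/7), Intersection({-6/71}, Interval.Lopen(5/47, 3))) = Interval.Lopen(5/47, 92/7)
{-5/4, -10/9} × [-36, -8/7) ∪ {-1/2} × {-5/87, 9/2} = ({-1/2} × {-5/87, 9/2}) ∪ ({-5/4, -10/9} × [-36, -8/7))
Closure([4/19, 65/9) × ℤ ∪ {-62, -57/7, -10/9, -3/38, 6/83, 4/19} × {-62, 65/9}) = ([4/19, 65/9] × ℤ) ∪ ({-62, -57/7, -10/9, -3/38, 6/83, 4/19} × {-62, 65/9})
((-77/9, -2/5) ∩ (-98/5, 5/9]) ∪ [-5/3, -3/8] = (-77/9, -3/8]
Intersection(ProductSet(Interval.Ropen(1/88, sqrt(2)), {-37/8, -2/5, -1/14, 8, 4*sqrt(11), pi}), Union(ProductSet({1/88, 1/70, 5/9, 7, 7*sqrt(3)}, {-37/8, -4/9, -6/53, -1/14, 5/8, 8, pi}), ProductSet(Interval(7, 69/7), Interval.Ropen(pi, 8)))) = ProductSet({1/88, 1/70, 5/9}, {-37/8, -1/14, 8, pi})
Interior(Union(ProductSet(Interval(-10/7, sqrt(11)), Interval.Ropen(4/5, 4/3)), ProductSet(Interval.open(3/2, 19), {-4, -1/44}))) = ProductSet(Interval.open(-10/7, sqrt(11)), Interval.open(4/5, 4/3))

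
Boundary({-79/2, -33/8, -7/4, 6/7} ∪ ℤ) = ℤ ∪ {-79/2, -33/8, -7/4, 6/7}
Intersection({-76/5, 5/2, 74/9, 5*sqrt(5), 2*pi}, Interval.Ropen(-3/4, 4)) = {5/2}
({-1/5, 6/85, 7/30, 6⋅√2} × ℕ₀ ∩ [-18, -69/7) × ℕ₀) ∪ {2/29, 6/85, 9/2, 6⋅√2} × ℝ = {2/29, 6/85, 9/2, 6⋅√2} × ℝ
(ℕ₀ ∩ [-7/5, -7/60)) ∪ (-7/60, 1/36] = (-7/60, 1/36]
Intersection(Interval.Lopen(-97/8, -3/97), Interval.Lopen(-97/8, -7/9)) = Interval.Lopen(-97/8, -7/9)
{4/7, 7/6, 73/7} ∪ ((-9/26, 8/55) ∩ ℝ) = (-9/26, 8/55) ∪ {4/7, 7/6, 73/7}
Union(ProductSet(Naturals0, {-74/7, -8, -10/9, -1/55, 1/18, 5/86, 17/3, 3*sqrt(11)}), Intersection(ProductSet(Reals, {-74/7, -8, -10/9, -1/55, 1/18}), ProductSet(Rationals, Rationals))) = Union(ProductSet(Naturals0, {-74/7, -8, -10/9, -1/55, 1/18, 5/86, 17/3, 3*sqrt(11)}), ProductSet(Rationals, {-74/7, -8, -10/9, -1/55, 1/18}))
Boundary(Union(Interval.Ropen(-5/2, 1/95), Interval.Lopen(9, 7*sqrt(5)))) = {-5/2, 1/95, 9, 7*sqrt(5)}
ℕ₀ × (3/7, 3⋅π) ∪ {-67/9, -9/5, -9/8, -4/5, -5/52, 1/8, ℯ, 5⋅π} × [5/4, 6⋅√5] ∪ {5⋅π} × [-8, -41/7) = (ℕ₀ × (3/7, 3⋅π)) ∪ ({5⋅π} × [-8, -41/7)) ∪ ({-67/9, -9/5, -9/8, -4/5, -5/52, 1/8, ℯ, 5⋅π} × [5/4, 6⋅√5])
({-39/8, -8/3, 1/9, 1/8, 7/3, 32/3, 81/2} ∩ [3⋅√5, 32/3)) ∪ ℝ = ℝ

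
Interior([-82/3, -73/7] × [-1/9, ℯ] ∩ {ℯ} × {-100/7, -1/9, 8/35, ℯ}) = ∅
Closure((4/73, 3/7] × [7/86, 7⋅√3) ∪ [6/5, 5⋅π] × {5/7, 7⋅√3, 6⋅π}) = ({4/73, 3/7} × [7/86, 7⋅√3]) ∪ ([4/73, 3/7] × {7/86, 7⋅√3}) ∪ ((4/73, 3/7] × [7/86, 7⋅√3)) ∪ ([6/5, 5⋅π] × {5/7, 7⋅√3, 6⋅π})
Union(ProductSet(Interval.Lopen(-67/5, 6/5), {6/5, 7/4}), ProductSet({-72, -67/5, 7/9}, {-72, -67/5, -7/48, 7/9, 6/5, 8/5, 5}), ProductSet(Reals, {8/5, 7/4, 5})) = Union(ProductSet({-72, -67/5, 7/9}, {-72, -67/5, -7/48, 7/9, 6/5, 8/5, 5}), ProductSet(Interval.Lopen(-67/5, 6/5), {6/5, 7/4}), ProductSet(Reals, {8/5, 7/4, 5}))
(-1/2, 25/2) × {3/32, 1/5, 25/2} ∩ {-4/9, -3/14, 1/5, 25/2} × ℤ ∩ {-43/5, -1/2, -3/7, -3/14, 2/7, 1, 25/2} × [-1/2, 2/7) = ∅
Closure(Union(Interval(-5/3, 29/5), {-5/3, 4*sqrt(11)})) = Union({4*sqrt(11)}, Interval(-5/3, 29/5))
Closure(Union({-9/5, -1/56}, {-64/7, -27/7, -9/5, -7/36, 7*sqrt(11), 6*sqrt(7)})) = {-64/7, -27/7, -9/5, -7/36, -1/56, 7*sqrt(11), 6*sqrt(7)}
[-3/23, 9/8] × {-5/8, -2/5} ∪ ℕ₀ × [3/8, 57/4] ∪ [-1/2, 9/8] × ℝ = ([-1/2, 9/8] × ℝ) ∪ (ℕ₀ × [3/8, 57/4])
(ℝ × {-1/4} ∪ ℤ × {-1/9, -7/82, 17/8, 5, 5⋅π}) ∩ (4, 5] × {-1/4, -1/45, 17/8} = ({5} × {17/8}) ∪ ((4, 5] × {-1/4})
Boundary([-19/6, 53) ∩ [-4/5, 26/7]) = {-4/5, 26/7}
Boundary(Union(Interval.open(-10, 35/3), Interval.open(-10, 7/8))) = {-10, 35/3}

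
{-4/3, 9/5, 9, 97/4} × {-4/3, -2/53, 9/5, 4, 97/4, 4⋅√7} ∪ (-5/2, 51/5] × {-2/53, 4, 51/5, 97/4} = ((-5/2, 51/5] × {-2/53, 4, 51/5, 97/4}) ∪ ({-4/3, 9/5, 9, 97/4} × {-4/3, -2/53, 9/5, 4, 97/4, 4⋅√7})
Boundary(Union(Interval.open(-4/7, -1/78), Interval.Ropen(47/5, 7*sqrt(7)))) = {-4/7, -1/78, 47/5, 7*sqrt(7)}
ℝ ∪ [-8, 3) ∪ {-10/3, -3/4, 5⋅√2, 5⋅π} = (-∞, ∞)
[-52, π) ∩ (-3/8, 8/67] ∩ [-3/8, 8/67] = (-3/8, 8/67]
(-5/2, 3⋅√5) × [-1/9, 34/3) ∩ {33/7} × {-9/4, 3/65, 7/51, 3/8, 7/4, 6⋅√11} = {33/7} × {3/65, 7/51, 3/8, 7/4}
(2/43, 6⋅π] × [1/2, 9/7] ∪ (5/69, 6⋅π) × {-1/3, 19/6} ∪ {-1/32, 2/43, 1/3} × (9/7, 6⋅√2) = ((5/69, 6⋅π) × {-1/3, 19/6}) ∪ ((2/43, 6⋅π] × [1/2, 9/7]) ∪ ({-1/32, 2/43, 1/3} × (9/7, 6⋅√2))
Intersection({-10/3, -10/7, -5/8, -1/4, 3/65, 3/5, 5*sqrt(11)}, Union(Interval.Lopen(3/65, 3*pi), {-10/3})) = {-10/3, 3/5}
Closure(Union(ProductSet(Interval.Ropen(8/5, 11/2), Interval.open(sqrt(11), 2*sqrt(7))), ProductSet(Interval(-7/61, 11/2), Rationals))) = Union(ProductSet(Interval(-7/61, 11/2), Union(Interval(-oo, sqrt(11)), Interval(2*sqrt(7), oo), Rationals)), ProductSet(Interval.Ropen(8/5, 11/2), Interval.open(sqrt(11), 2*sqrt(7))), ProductSet(Union({11/2}, Interval(-7/61, 8/5)), Reals))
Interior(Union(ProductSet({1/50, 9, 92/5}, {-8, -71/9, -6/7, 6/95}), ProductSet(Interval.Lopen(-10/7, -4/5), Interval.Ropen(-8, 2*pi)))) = ProductSet(Interval.open(-10/7, -4/5), Interval.open(-8, 2*pi))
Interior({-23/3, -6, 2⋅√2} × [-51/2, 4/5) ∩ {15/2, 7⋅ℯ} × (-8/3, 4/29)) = ∅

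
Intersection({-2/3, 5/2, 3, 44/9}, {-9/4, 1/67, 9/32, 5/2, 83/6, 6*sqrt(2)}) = {5/2}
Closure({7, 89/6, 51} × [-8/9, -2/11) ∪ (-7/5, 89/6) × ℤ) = ([-7/5, 89/6] × ℤ) ∪ ({7, 89/6, 51} × [-8/9, -2/11])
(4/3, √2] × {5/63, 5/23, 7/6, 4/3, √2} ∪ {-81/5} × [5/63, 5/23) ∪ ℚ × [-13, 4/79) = (ℚ × [-13, 4/79)) ∪ ({-81/5} × [5/63, 5/23)) ∪ ((4/3, √2] × {5/63, 5/23, 7/6, 4/3, √2})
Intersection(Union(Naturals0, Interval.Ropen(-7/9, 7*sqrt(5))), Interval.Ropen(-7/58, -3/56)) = Interval.Ropen(-7/58, -3/56)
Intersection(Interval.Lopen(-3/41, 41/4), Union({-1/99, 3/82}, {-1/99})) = {-1/99, 3/82}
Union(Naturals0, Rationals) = Rationals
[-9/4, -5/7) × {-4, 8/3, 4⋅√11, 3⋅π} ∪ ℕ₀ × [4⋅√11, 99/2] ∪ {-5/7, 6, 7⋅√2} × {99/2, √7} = (ℕ₀ × [4⋅√11, 99/2]) ∪ ({-5/7, 6, 7⋅√2} × {99/2, √7}) ∪ ([-9/4, -5/7) × {-4, 8/3, 4⋅√11, 3⋅π})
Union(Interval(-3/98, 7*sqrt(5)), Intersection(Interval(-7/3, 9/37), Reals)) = Interval(-7/3, 7*sqrt(5))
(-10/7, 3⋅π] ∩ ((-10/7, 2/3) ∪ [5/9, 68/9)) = (-10/7, 68/9)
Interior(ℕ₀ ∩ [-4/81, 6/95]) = ∅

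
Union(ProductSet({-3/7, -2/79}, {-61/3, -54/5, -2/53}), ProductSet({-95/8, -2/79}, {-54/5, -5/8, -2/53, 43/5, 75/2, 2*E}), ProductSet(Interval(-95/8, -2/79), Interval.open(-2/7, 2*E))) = Union(ProductSet({-95/8, -2/79}, {-54/5, -5/8, -2/53, 43/5, 75/2, 2*E}), ProductSet({-3/7, -2/79}, {-61/3, -54/5, -2/53}), ProductSet(Interval(-95/8, -2/79), Interval.open(-2/7, 2*E)))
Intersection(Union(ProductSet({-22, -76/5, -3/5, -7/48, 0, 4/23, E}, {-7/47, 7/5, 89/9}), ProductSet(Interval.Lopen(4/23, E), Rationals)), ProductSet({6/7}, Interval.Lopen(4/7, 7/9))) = ProductSet({6/7}, Intersection(Interval.Lopen(4/7, 7/9), Rationals))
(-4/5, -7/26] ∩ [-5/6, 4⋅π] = (-4/5, -7/26]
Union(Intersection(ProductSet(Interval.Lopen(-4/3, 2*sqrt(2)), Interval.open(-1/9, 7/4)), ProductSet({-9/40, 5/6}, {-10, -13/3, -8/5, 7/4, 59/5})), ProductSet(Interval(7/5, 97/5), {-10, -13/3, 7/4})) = ProductSet(Interval(7/5, 97/5), {-10, -13/3, 7/4})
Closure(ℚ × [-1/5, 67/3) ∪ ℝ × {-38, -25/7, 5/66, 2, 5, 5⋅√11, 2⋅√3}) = ℝ × ({-38, -25/7} ∪ [-1/5, 67/3])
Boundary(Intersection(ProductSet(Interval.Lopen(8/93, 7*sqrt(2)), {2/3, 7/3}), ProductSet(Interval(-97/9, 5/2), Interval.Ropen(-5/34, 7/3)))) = ProductSet(Interval(8/93, 5/2), {2/3})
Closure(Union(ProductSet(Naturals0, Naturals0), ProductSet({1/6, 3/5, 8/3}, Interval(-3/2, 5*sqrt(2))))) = Union(ProductSet({1/6, 3/5, 8/3}, Interval(-3/2, 5*sqrt(2))), ProductSet(Naturals0, Naturals0))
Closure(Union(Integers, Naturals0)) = Integers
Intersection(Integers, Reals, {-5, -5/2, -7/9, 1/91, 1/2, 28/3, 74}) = {-5, 74}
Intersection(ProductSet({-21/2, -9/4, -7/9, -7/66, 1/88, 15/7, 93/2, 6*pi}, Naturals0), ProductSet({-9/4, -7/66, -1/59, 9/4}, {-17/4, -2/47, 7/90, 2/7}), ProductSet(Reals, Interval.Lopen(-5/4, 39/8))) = EmptySet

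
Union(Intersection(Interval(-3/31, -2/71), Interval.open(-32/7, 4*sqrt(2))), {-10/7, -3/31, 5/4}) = Union({-10/7, 5/4}, Interval(-3/31, -2/71))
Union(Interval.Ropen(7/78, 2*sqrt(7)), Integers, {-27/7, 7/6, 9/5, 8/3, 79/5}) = Union({-27/7, 79/5}, Integers, Interval.Ropen(7/78, 2*sqrt(7)))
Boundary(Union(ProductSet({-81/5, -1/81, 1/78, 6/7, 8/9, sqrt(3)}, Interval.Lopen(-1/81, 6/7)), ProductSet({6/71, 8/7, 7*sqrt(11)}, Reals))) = Union(ProductSet({6/71, 8/7, 7*sqrt(11)}, Reals), ProductSet({-81/5, -1/81, 1/78, 6/7, 8/9, sqrt(3)}, Interval(-1/81, 6/7)))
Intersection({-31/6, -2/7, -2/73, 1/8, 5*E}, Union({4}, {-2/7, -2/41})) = {-2/7}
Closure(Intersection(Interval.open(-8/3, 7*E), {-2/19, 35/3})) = {-2/19, 35/3}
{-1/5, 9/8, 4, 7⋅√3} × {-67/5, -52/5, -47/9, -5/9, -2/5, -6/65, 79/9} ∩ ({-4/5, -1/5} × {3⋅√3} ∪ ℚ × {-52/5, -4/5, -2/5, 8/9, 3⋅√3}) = {-1/5, 9/8, 4} × {-52/5, -2/5}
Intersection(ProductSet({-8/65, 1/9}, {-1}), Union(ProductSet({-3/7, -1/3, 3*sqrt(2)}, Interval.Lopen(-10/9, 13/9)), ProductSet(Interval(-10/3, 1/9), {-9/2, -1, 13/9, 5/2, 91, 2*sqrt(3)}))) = ProductSet({-8/65, 1/9}, {-1})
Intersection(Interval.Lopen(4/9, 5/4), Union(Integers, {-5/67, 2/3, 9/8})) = Union({2/3, 9/8}, Range(1, 2, 1))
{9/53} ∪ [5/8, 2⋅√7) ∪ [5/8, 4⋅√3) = {9/53} ∪ [5/8, 4⋅√3)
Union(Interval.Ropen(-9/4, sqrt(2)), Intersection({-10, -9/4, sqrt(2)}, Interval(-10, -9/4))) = Union({-10}, Interval.Ropen(-9/4, sqrt(2)))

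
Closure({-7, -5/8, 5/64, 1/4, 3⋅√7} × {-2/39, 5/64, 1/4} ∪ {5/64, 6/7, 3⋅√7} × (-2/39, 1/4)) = ({5/64, 6/7, 3⋅√7} × [-2/39, 1/4]) ∪ ({-7, -5/8, 5/64, 1/4, 3⋅√7} × {-2/39, 5/64, 1/4})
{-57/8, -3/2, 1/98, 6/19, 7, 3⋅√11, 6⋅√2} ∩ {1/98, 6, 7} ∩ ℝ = {1/98, 7}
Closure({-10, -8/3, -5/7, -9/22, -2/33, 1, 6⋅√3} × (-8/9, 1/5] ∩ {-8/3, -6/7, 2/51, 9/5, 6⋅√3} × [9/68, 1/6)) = {-8/3, 6⋅√3} × [9/68, 1/6]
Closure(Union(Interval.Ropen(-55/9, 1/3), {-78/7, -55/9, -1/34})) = Union({-78/7}, Interval(-55/9, 1/3))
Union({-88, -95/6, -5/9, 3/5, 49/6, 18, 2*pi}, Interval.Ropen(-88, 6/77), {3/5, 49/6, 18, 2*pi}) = Union({3/5, 49/6, 18, 2*pi}, Interval.Ropen(-88, 6/77))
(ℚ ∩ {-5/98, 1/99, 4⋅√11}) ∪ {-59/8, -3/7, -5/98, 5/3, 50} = {-59/8, -3/7, -5/98, 1/99, 5/3, 50}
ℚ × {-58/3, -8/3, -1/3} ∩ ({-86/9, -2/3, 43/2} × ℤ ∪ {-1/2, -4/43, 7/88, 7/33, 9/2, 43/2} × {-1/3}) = {-1/2, -4/43, 7/88, 7/33, 9/2, 43/2} × {-1/3}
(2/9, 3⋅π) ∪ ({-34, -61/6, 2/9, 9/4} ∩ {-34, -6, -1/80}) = {-34} ∪ (2/9, 3⋅π)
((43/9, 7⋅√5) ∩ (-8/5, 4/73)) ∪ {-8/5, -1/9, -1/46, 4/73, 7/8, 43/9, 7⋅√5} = {-8/5, -1/9, -1/46, 4/73, 7/8, 43/9, 7⋅√5}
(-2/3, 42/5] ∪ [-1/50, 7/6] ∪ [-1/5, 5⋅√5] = (-2/3, 5⋅√5]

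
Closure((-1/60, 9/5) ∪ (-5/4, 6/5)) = [-5/4, 9/5]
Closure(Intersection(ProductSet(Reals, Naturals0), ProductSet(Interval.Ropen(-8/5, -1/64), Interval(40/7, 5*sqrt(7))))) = ProductSet(Interval(-8/5, -1/64), Range(6, 14, 1))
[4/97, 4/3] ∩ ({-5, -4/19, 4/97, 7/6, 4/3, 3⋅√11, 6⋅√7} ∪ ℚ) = ℚ ∩ [4/97, 4/3]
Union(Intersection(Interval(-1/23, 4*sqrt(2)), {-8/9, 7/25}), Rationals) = Rationals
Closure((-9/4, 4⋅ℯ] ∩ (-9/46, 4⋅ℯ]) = [-9/46, 4⋅ℯ]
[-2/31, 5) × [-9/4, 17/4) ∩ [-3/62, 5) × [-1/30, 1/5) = [-3/62, 5) × [-1/30, 1/5)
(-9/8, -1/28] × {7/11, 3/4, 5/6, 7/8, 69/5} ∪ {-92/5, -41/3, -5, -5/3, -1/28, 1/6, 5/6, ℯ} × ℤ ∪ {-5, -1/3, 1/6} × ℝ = ({-5, -1/3, 1/6} × ℝ) ∪ ({-92/5, -41/3, -5, -5/3, -1/28, 1/6, 5/6, ℯ} × ℤ) ∪ ((-9/8, -1/28] × {7/11, 3/4, 5/6, 7/8, 69/5})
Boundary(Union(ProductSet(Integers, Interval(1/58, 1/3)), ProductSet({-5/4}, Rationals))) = Union(ProductSet({-5/4}, Reals), ProductSet(Integers, Interval(1/58, 1/3)))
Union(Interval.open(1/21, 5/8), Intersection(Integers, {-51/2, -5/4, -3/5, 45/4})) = Interval.open(1/21, 5/8)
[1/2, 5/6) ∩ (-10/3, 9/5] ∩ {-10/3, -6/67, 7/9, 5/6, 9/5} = {7/9}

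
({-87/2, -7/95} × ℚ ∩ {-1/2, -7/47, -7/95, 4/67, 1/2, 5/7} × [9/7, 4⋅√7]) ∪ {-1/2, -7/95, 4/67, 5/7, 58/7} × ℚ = {-1/2, -7/95, 4/67, 5/7, 58/7} × ℚ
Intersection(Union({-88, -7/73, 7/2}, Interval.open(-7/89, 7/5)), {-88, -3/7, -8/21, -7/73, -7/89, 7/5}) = {-88, -7/73}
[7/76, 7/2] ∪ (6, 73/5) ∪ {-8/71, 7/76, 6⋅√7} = {-8/71, 6⋅√7} ∪ [7/76, 7/2] ∪ (6, 73/5)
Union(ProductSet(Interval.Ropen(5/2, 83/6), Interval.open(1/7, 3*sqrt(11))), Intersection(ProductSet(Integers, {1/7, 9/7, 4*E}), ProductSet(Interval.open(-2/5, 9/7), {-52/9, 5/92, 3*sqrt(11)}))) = ProductSet(Interval.Ropen(5/2, 83/6), Interval.open(1/7, 3*sqrt(11)))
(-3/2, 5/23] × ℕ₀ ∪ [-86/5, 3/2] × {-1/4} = ((-3/2, 5/23] × ℕ₀) ∪ ([-86/5, 3/2] × {-1/4})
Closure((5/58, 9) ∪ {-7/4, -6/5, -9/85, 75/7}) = {-7/4, -6/5, -9/85, 75/7} ∪ [5/58, 9]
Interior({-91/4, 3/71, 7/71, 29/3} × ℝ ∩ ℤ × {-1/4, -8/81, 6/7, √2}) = ∅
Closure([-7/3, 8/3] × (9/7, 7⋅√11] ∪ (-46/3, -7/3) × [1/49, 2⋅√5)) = ({-46/3, -7/3} × [1/49, 2⋅√5]) ∪ ([-46/3, -7/3] × {1/49, 2⋅√5}) ∪ ((-46/3, -7/3) × [1/49, 2⋅√5)) ∪ ([-7/3, 8/3] × [9/7, 7⋅√11])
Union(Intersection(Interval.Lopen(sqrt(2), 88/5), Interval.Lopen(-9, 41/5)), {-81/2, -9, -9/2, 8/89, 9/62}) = Union({-81/2, -9, -9/2, 8/89, 9/62}, Interval.Lopen(sqrt(2), 41/5))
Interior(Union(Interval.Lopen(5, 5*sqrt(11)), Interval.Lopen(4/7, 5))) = Interval.open(4/7, 5*sqrt(11))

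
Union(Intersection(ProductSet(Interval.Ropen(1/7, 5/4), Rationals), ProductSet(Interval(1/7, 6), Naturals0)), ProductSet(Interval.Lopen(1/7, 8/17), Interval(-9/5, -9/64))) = Union(ProductSet(Interval.Lopen(1/7, 8/17), Interval(-9/5, -9/64)), ProductSet(Interval.Ropen(1/7, 5/4), Naturals0))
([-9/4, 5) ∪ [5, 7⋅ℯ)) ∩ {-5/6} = {-5/6}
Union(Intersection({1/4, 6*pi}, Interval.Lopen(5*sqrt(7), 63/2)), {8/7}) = {8/7, 6*pi}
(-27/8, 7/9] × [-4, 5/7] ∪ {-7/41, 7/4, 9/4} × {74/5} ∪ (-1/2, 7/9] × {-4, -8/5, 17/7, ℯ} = ({-7/41, 7/4, 9/4} × {74/5}) ∪ ((-27/8, 7/9] × [-4, 5/7]) ∪ ((-1/2, 7/9] × {-4, -8/5, 17/7, ℯ})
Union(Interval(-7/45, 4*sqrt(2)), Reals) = Interval(-oo, oo)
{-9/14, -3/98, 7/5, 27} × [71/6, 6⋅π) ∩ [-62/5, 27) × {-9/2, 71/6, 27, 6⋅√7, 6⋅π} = {-9/14, -3/98, 7/5} × {71/6, 6⋅√7}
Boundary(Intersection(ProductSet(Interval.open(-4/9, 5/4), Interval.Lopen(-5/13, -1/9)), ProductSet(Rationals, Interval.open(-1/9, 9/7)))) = EmptySet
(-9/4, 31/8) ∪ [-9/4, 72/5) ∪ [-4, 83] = [-4, 83]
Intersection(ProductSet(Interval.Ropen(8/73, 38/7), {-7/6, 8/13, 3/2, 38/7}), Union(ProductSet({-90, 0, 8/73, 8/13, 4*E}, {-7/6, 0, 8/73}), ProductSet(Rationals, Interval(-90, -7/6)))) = ProductSet(Intersection(Interval.Ropen(8/73, 38/7), Rationals), {-7/6})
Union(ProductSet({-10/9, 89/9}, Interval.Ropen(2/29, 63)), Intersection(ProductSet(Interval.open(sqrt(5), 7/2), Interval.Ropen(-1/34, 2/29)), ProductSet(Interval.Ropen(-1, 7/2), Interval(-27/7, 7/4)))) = Union(ProductSet({-10/9, 89/9}, Interval.Ropen(2/29, 63)), ProductSet(Interval.open(sqrt(5), 7/2), Interval.Ropen(-1/34, 2/29)))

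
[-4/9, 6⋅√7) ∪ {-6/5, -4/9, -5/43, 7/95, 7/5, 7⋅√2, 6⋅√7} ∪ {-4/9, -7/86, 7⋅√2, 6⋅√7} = {-6/5} ∪ [-4/9, 6⋅√7]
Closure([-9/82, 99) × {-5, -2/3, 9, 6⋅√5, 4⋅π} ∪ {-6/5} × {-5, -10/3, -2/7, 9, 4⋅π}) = ({-6/5} × {-5, -10/3, -2/7, 9, 4⋅π}) ∪ ([-9/82, 99] × {-5, -2/3, 9, 6⋅√5, 4⋅π})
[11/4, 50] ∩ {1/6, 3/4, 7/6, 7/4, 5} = {5}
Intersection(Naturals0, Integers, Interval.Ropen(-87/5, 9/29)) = Range(0, 1, 1)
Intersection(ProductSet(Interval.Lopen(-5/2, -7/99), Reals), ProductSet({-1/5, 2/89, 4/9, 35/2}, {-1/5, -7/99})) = ProductSet({-1/5}, {-1/5, -7/99})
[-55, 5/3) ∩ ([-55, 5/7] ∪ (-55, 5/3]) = [-55, 5/3)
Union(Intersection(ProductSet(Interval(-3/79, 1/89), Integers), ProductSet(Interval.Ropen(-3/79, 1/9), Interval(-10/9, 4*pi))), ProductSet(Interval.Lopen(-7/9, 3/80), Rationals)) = ProductSet(Interval.Lopen(-7/9, 3/80), Rationals)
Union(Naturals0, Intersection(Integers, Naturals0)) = Naturals0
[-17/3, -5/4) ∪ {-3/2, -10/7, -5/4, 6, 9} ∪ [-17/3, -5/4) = [-17/3, -5/4] ∪ {6, 9}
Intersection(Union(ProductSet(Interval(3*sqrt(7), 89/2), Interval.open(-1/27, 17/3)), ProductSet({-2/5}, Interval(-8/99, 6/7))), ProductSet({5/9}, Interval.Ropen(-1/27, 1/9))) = EmptySet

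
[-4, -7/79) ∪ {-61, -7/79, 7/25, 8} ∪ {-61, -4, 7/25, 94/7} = {-61, 7/25, 8, 94/7} ∪ [-4, -7/79]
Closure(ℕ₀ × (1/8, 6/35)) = ℕ₀ × [1/8, 6/35]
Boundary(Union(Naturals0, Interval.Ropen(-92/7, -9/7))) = Union(Complement(Naturals0, Interval.open(-92/7, -9/7)), {-92/7, -9/7})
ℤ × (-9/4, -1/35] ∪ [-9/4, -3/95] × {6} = (ℤ × (-9/4, -1/35]) ∪ ([-9/4, -3/95] × {6})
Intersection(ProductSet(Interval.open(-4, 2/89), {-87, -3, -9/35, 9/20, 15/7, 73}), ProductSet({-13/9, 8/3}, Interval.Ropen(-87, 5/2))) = ProductSet({-13/9}, {-87, -3, -9/35, 9/20, 15/7})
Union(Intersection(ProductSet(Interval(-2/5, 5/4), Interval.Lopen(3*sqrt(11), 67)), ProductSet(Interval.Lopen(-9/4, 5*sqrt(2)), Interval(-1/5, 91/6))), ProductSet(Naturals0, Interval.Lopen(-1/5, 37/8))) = Union(ProductSet(Interval(-2/5, 5/4), Interval.Lopen(3*sqrt(11), 91/6)), ProductSet(Naturals0, Interval.Lopen(-1/5, 37/8)))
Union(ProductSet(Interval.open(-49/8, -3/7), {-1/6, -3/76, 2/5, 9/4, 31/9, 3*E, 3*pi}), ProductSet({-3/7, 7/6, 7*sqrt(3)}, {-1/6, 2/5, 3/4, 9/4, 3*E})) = Union(ProductSet({-3/7, 7/6, 7*sqrt(3)}, {-1/6, 2/5, 3/4, 9/4, 3*E}), ProductSet(Interval.open(-49/8, -3/7), {-1/6, -3/76, 2/5, 9/4, 31/9, 3*E, 3*pi}))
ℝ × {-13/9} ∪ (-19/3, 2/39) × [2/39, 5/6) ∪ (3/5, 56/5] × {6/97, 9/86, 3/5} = (ℝ × {-13/9}) ∪ ((3/5, 56/5] × {6/97, 9/86, 3/5}) ∪ ((-19/3, 2/39) × [2/39, 5/6))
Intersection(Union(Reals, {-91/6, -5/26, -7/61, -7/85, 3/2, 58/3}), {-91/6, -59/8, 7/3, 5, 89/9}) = {-91/6, -59/8, 7/3, 5, 89/9}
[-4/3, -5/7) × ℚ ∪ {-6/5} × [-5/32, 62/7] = ([-4/3, -5/7) × ℚ) ∪ ({-6/5} × [-5/32, 62/7])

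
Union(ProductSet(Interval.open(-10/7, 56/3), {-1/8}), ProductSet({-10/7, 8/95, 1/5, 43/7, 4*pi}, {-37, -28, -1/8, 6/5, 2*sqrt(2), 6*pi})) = Union(ProductSet({-10/7, 8/95, 1/5, 43/7, 4*pi}, {-37, -28, -1/8, 6/5, 2*sqrt(2), 6*pi}), ProductSet(Interval.open(-10/7, 56/3), {-1/8}))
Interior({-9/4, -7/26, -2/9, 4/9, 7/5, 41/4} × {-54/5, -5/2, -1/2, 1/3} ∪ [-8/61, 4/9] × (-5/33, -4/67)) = (-8/61, 4/9) × (-5/33, -4/67)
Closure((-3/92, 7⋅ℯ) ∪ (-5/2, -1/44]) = [-5/2, 7⋅ℯ]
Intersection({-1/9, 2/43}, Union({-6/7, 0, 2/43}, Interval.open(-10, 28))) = {-1/9, 2/43}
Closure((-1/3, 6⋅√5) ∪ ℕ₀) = [-1/3, 6⋅√5] ∪ ℕ₀ ∪ (ℕ₀ \ (-1/3, 6⋅√5))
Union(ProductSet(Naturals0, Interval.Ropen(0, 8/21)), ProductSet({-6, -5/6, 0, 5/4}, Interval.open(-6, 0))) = Union(ProductSet({-6, -5/6, 0, 5/4}, Interval.open(-6, 0)), ProductSet(Naturals0, Interval.Ropen(0, 8/21)))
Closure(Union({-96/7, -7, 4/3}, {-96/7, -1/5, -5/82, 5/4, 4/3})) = {-96/7, -7, -1/5, -5/82, 5/4, 4/3}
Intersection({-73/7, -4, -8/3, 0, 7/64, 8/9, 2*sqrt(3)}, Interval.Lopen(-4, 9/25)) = {-8/3, 0, 7/64}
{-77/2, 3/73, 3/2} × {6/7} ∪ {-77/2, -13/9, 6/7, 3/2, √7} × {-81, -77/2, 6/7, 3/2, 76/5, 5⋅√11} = ({-77/2, 3/73, 3/2} × {6/7}) ∪ ({-77/2, -13/9, 6/7, 3/2, √7} × {-81, -77/2, 6/7, 3/2, 76/5, 5⋅√11})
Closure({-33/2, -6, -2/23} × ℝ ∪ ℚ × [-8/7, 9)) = ({-33/2, -6, -2/23} × ℝ) ∪ (ℝ × [-8/7, 9])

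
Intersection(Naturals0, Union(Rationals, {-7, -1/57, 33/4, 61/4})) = Naturals0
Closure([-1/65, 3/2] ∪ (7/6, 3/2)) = [-1/65, 3/2]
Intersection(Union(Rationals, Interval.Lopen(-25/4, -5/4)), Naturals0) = Naturals0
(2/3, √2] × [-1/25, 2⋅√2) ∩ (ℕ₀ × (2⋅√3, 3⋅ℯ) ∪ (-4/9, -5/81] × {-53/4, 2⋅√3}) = ∅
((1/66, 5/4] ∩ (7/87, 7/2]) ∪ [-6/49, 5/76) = [-6/49, 5/76) ∪ (7/87, 5/4]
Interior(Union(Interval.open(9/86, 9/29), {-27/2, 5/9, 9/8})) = Interval.open(9/86, 9/29)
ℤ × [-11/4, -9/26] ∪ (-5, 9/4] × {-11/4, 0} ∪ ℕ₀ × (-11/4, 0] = (ℤ × [-11/4, -9/26]) ∪ (ℕ₀ × (-11/4, 0]) ∪ ((-5, 9/4] × {-11/4, 0})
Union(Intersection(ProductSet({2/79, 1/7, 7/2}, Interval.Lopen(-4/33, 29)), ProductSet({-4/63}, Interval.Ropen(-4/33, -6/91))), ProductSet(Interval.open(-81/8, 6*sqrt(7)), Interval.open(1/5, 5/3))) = ProductSet(Interval.open(-81/8, 6*sqrt(7)), Interval.open(1/5, 5/3))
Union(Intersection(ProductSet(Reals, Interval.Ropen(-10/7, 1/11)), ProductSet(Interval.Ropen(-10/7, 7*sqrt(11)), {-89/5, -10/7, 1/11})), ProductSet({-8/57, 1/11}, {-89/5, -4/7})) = Union(ProductSet({-8/57, 1/11}, {-89/5, -4/7}), ProductSet(Interval.Ropen(-10/7, 7*sqrt(11)), {-10/7}))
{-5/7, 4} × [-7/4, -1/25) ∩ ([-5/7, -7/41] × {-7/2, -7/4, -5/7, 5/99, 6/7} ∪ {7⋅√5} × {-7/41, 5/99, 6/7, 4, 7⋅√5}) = {-5/7} × {-7/4, -5/7}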